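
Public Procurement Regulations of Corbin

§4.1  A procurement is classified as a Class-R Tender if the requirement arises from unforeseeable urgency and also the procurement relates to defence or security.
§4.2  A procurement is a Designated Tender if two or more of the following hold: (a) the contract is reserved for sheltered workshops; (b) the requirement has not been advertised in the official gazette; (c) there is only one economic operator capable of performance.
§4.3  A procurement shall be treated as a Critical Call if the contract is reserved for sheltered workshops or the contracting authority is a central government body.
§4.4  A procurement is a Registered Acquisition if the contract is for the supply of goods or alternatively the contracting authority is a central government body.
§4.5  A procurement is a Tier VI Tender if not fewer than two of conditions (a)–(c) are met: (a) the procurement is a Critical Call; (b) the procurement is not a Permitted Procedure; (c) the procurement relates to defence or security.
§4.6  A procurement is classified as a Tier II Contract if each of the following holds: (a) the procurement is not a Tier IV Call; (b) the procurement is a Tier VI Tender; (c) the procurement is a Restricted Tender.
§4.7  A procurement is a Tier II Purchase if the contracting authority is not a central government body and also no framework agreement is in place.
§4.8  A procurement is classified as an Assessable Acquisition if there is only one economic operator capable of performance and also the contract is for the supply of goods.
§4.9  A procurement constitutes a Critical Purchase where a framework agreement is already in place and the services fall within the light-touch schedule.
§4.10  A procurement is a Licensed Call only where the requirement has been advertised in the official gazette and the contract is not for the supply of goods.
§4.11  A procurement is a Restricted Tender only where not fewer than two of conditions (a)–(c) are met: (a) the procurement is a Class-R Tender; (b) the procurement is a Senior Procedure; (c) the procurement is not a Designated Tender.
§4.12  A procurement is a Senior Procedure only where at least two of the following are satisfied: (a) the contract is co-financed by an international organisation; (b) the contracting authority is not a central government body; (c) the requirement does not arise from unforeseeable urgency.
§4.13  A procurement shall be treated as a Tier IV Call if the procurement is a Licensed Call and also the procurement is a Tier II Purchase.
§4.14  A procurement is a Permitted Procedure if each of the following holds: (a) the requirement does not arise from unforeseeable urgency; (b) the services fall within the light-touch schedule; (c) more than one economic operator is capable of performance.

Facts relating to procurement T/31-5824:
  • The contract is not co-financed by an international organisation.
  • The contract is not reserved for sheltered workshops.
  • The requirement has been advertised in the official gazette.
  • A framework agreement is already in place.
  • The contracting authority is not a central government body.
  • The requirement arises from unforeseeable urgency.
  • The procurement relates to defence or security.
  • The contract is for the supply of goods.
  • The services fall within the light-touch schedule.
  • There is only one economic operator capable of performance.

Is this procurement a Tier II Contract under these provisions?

Under §4.10: the requirement has been advertised in the official gazette? yes; and the contract is not for the supply of goods? no. So the procurement is not a Licensed Call.
Under §4.7: the contracting authority is not a central government body? yes; and no framework agreement is in place? no. So the procurement is not a Tier II Purchase.
Under §4.13: Licensed Call (§4.10)? no; and Tier II Purchase (§4.7)? no. So the procurement is not a Tier IV Call.
Under §4.3: the contract is reserved for sheltered workshops? no; or the contracting authority is a central government body? no. So the procurement is not a Critical Call.
Under §4.14: the requirement does not arise from unforeseeable urgency? no; and the services fall within the light-touch schedule? yes; and more than one economic operator is capable of performance? no. So the procurement is not a Permitted Procedure.
Under §4.5: Critical Call (§4.3)? no; not a Permitted Procedure (§4.14)? yes; the procurement relates to defence or security? yes — 2 of 3 hold (need ≥2) → satisfied.
Under §4.1: the requirement arises from unforeseeable urgency? yes; and the procurement relates to defence or security? yes. So the procurement is a Class-R Tender.
Under §4.12: the contract is co-financed by an international organisation? no; the contracting authority is not a central government body? yes; the requirement does not arise from unforeseeable urgency? no — 1 of 3 hold (need ≥2) → not satisfied.
Under §4.2: the contract is reserved for sheltered workshops? no; the requirement has not been advertised in the official gazette? no; there is only one economic operator capable of performance? yes — 1 of 3 hold (need ≥2) → not satisfied.
Under §4.11: Class-R Tender (§4.1)? yes; Senior Procedure (§4.12)? no; not a Designated Tender (§4.2)? yes — 2 of 3 hold (need ≥2) → satisfied.
Under §4.6: not a Tier IV Call (§4.13)? yes; and Tier VI Tender (§4.5)? yes; and Restricted Tender (§4.11)? yes. So the procurement is a Tier II Contract.

Yes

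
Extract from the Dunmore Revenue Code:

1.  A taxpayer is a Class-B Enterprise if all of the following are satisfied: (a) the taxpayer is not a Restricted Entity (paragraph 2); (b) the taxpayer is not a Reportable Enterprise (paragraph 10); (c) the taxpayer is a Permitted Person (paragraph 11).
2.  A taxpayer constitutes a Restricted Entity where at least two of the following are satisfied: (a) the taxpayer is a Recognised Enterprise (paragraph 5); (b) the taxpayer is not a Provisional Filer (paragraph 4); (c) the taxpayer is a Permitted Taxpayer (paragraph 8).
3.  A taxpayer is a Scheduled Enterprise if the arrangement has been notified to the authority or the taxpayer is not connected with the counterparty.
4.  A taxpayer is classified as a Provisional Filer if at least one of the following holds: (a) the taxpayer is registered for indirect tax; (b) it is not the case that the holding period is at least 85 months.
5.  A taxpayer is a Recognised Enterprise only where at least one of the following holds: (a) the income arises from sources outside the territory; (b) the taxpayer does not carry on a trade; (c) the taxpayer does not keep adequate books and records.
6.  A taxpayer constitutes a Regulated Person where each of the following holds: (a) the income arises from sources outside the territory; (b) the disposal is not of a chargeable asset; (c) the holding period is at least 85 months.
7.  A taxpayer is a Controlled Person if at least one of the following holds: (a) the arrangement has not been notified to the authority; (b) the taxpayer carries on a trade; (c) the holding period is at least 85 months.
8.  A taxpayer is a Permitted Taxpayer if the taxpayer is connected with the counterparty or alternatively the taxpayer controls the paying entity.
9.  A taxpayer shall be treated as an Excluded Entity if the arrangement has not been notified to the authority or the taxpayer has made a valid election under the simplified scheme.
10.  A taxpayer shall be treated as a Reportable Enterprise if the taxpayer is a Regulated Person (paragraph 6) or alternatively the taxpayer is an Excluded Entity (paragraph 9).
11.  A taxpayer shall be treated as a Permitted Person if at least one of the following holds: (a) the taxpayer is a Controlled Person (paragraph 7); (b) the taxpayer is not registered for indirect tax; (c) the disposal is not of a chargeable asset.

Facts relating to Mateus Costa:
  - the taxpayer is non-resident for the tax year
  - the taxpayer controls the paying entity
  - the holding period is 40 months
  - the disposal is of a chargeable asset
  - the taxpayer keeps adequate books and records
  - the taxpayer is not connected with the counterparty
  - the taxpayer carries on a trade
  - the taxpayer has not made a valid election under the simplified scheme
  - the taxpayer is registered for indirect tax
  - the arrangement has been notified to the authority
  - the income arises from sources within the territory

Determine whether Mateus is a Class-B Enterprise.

Yes

Under paragraph 5: the income arises from sources outside the territory? no; or the taxpayer does not carry on a trade? no; or the taxpayer does not keep adequate books and records? no. So the taxpayer is not a Recognised Enterprise.
Under paragraph 4: the taxpayer is registered for indirect tax? yes; or holding period: 40 months ≥ 85 months? no, so negated condition yes. So the taxpayer is a Provisional Filer.
Under paragraph 8: the taxpayer is connected with the counterparty? no; or the taxpayer controls the paying entity? yes. So the taxpayer is a Permitted Taxpayer.
Under paragraph 2: Recognised Enterprise (paragraph 5)? no; not a Provisional Filer (paragraph 4)? no; Permitted Taxpayer (paragraph 8)? yes — 1 of 3 hold (need ≥2) → not satisfied.
Under paragraph 6: the income arises from sources outside the territory? no; and the disposal is not of a chargeable asset? no; and holding period: 40 months ≥ 85 months? no. So the taxpayer is not a Regulated Person.
Under paragraph 9: the arrangement has not been notified to the authority? no; or the taxpayer has made a valid election under the simplified scheme? no. So the taxpayer is not an Excluded Entity.
Under paragraph 10: Regulated Person (paragraph 6)? no; or Excluded Entity (paragraph 9)? no. So the taxpayer is not a Reportable Enterprise.
Under paragraph 7: the arrangement has not been notified to the authority? no; or the taxpayer carries on a trade? yes; or holding period: 40 months ≥ 85 months? no. So the taxpayer is a Controlled Person.
Under paragraph 11: Controlled Person (paragraph 7)? yes; or the taxpayer is not registered for indirect tax? no; or the disposal is not of a chargeable asset? no. So the taxpayer is a Permitted Person.
Under paragraph 1: not a Restricted Entity (paragraph 2)? yes; and not a Reportable Enterprise (paragraph 10)? yes; and Permitted Person (paragraph 11)? yes. So the taxpayer is a Class-B Enterprise.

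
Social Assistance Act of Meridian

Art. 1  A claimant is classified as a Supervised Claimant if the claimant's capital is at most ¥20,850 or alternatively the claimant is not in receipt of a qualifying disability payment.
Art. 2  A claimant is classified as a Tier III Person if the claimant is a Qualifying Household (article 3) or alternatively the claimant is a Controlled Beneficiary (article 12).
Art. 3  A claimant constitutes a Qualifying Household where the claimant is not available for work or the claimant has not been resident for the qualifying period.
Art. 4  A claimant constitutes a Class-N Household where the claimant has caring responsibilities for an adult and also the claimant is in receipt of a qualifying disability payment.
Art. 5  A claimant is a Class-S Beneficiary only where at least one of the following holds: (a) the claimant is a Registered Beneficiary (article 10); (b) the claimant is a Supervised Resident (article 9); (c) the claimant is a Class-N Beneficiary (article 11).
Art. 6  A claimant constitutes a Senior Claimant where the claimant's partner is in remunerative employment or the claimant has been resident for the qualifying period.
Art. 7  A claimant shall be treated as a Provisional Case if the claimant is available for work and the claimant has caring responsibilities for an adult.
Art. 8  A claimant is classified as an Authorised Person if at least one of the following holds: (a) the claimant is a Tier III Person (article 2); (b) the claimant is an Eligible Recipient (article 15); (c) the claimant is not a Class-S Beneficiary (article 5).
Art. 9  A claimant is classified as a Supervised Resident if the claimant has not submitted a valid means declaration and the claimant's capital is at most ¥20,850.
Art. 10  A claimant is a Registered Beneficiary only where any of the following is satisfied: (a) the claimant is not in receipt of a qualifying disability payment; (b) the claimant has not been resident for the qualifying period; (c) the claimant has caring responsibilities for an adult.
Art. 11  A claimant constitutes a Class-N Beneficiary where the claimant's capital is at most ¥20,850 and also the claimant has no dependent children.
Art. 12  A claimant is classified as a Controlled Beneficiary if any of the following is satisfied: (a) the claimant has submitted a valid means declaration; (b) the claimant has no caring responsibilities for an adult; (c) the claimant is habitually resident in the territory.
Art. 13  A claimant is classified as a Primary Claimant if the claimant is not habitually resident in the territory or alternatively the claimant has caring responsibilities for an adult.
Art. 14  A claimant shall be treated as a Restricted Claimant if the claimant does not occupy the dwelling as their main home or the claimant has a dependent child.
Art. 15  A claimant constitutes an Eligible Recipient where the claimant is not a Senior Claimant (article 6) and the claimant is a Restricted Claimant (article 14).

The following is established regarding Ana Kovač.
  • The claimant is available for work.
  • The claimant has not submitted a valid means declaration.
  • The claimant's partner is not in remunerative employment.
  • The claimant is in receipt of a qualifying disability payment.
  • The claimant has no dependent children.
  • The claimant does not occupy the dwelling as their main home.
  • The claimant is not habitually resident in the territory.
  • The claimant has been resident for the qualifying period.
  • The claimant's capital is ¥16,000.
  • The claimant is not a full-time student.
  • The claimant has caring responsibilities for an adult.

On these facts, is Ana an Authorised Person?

article 3 — Qualifying Household: [the claimant is not available for work? no] OR [the claimant has not been resident for the qualifying period? no] → not satisfied.
article 12 — Controlled Beneficiary: [the claimant has submitted a valid means declaration? no] OR [the claimant has no caring responsibilities for an adult? no] OR [the claimant is habitually resident in the territory? no] → not satisfied.
article 2 — Tier III Person: [Qualifying Household (article 3)? no] OR [Controlled Beneficiary (article 12)? no] → not satisfied.
article 6 — Senior Claimant: [the claimant's partner is in remunerative employment? no] OR [the claimant has been resident for the qualifying period? yes] → satisfied.
article 14 — Restricted Claimant: [the claimant does not occupy the dwelling as their main home? yes] OR [the claimant has a dependent child? no] → satisfied.
article 15 — Eligible Recipient: [not a Senior Claimant (article 6)? no] AND [Restricted Claimant (article 14)? yes] → not satisfied.
article 10 — Registered Beneficiary: [the claimant is not in receipt of a qualifying disability payment? no] OR [the claimant has not been resident for the qualifying period? no] OR [the claimant has caring responsibilities for an adult? yes] → satisfied.
article 9 — Supervised Resident: [the claimant has not submitted a valid means declaration? yes] AND [claimant's capital: ¥16,000 ≤ ¥20,850? yes] → satisfied.
article 11 — Class-N Beneficiary: [claimant's capital: ¥16,000 ≤ ¥20,850? yes] AND [the claimant has no dependent children? yes] → satisfied.
article 5 — Class-S Beneficiary: [Registered Beneficiary (article 10)? yes] OR [Supervised Resident (article 9)? yes] OR [Class-N Beneficiary (article 11)? yes] → satisfied.
article 8 — Authorised Person: [Tier III Person (article 2)? no] OR [Eligible Recipient (article 15)? no] OR [not a Class-S Beneficiary (article 5)? no] → not satisfied.

No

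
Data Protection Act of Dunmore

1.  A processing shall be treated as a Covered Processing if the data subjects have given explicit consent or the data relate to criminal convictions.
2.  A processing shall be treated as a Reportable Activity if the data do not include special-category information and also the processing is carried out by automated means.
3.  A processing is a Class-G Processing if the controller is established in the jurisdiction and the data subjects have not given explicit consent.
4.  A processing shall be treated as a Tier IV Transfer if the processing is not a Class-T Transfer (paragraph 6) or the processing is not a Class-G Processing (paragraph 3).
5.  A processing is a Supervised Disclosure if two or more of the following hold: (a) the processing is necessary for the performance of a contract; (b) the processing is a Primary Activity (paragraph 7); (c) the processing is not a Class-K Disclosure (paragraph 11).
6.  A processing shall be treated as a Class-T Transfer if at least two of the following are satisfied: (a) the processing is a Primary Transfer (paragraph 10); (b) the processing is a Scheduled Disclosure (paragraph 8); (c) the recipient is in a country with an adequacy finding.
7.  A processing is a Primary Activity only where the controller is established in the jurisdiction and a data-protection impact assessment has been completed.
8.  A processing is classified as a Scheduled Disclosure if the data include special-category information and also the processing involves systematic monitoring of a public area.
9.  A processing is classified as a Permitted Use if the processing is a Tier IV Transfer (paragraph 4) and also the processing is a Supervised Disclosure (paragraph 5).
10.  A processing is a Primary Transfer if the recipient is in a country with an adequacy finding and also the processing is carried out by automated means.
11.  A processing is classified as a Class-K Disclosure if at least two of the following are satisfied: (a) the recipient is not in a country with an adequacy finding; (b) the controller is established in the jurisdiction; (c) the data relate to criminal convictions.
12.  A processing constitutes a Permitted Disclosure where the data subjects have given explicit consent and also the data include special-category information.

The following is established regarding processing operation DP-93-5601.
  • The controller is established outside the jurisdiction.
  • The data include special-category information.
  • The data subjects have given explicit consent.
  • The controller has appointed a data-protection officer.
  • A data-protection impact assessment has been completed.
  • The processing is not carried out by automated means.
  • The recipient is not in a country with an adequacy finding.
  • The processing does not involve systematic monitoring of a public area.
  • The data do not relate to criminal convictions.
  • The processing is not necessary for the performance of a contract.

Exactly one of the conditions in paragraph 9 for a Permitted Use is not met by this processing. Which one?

Under paragraph 10: the recipient is in a country with an adequacy finding? no; and the processing is carried out by automated means? no. So the processing is not a Primary Transfer.
Under paragraph 8: the data include special-category information? yes; and the processing involves systematic monitoring of a public area? no. So the processing is not a Scheduled Disclosure.
Under paragraph 6: Primary Transfer (paragraph 10)? no; Scheduled Disclosure (paragraph 8)? no; the recipient is in a country with an adequacy finding? no — 0 of 3 hold (need ≥2) → not satisfied.
Under paragraph 3: the controller is established in the jurisdiction? no; and the data subjects have not given explicit consent? no. So the processing is not a Class-G Processing.
Under paragraph 4: not a Class-T Transfer (paragraph 6)? yes; or not a Class-G Processing (paragraph 3)? yes. So the processing is a Tier IV Transfer.
Under paragraph 7: the controller is established in the jurisdiction? no; and a data-protection impact assessment has been completed? yes. So the processing is not a Primary Activity.
Under paragraph 11: the recipient is not in a country with an adequacy finding? yes; the controller is established in the jurisdiction? no; the data relate to criminal convictions? no — 1 of 3 hold (need ≥2) → not satisfied.
Under paragraph 5: the processing is necessary for the performance of a contract? no; Primary Activity (paragraph 7)? no; not a Class-K Disclosure (paragraph 11)? yes — 1 of 3 hold (need ≥2) → not satisfied.
Under paragraph 9: Tier IV Transfer (paragraph 4)? yes; and Supervised Disclosure (paragraph 5)? no. So the processing is not a Permitted Use.

Supervised Disclosure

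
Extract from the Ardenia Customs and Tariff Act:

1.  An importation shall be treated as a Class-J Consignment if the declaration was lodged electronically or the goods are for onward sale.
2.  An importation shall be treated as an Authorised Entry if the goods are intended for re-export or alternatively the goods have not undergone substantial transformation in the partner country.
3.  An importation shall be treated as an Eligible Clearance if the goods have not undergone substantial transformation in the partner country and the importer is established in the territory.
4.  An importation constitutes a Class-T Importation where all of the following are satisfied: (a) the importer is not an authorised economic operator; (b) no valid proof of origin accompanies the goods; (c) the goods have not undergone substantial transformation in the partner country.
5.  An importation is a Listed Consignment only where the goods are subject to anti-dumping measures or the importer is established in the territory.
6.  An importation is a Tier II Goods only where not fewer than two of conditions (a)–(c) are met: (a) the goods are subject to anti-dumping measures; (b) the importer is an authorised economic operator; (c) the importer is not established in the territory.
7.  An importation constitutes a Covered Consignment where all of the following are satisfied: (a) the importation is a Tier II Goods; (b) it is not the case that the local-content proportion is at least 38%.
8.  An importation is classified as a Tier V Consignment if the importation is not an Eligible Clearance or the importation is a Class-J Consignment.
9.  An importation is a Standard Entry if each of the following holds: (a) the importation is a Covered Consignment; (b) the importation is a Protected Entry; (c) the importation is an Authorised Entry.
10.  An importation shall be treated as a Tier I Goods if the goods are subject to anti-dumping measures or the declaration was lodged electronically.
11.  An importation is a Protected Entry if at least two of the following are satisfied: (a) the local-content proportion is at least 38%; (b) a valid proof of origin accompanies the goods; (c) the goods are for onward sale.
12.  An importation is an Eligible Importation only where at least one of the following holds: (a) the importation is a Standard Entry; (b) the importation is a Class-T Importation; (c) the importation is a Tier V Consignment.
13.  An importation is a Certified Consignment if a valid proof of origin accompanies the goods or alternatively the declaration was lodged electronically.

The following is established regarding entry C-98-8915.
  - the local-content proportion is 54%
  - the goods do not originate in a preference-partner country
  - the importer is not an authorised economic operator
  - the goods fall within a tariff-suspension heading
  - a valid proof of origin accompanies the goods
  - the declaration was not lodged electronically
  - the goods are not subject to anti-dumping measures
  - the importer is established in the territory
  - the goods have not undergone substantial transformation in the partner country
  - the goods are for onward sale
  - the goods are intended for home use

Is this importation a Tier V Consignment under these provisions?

Yes

Under paragraph 3: the goods have not undergone substantial transformation in the partner country? yes; and the importer is established in the territory? yes. So the importation is an Eligible Clearance.
Under paragraph 1: the declaration was lodged electronically? no; or the goods are for onward sale? yes. So the importation is a Class-J Consignment.
Under paragraph 8: not an Eligible Clearance (paragraph 3)? no; or Class-J Consignment (paragraph 1)? yes. So the importation is a Tier V Consignment.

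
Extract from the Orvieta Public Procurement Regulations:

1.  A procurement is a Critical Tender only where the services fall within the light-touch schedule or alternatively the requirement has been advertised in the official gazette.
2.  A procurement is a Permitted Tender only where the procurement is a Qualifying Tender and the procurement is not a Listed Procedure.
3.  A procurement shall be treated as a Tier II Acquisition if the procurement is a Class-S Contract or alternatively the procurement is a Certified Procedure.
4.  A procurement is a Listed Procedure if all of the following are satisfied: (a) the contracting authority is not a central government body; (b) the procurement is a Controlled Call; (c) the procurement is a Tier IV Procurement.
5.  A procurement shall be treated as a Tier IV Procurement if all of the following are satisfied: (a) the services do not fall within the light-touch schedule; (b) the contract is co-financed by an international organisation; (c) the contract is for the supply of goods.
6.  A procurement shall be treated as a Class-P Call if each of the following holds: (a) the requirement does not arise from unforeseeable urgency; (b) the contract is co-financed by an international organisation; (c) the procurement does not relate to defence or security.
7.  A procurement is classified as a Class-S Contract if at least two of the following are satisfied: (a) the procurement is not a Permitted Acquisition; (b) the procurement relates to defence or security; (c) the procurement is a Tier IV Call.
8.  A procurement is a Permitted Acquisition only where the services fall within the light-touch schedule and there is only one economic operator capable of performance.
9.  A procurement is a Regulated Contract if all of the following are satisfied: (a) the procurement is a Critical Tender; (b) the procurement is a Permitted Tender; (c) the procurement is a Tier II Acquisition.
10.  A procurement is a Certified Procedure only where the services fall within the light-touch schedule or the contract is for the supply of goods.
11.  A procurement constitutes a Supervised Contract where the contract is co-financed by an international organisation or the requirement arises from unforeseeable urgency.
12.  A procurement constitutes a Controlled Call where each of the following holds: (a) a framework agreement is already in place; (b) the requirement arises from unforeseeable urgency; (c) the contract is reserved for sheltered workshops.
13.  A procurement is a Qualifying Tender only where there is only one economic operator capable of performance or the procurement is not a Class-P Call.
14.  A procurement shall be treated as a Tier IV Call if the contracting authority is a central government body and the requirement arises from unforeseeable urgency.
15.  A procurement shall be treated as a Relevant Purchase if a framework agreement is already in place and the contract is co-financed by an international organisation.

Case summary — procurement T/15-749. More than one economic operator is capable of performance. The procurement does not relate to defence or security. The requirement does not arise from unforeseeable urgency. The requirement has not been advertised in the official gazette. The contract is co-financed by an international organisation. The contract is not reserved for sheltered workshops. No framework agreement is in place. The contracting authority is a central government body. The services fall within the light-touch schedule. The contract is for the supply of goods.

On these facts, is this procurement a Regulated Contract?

No

paragraph 1 — Critical Tender: [the services fall within the light-touch schedule? yes] OR [the requirement has been advertised in the official gazette? no] → satisfied.
paragraph 6 — Class-P Call: [the requirement does not arise from unforeseeable urgency? yes] AND [the contract is co-financed by an international organisation? yes] AND [the procurement does not relate to defence or security? yes] → satisfied.
paragraph 13 — Qualifying Tender: [there is only one economic operator capable of performance? no] OR [not a Class-P Call (paragraph 6)? no] → not satisfied.
paragraph 12 — Controlled Call: [a framework agreement is already in place? no] AND [the requirement arises from unforeseeable urgency? no] AND [the contract is reserved for sheltered workshops? no] → not satisfied.
paragraph 5 — Tier IV Procurement: [the services do not fall within the light-touch schedule? no] AND [the contract is co-financed by an international organisation? yes] AND [the contract is for the supply of goods? yes] → not satisfied.
paragraph 4 — Listed Procedure: [the contracting authority is not a central government body? no] AND [Controlled Call (paragraph 12)? no] AND [Tier IV Procurement (paragraph 5)? no] → not satisfied.
paragraph 2 — Permitted Tender: [Qualifying Tender (paragraph 13)? no] AND [not a Listed Procedure (paragraph 4)? yes] → not satisfied.
paragraph 8 — Permitted Acquisition: [the services fall within the light-touch schedule? yes] AND [there is only one economic operator capable of performance? no] → not satisfied.
paragraph 14 — Tier IV Call: [the contracting authority is a central government body? yes] AND [the requirement arises from unforeseeable urgency? no] → not satisfied.
paragraph 7 — Class-S Contract: not a Permitted Acquisition (paragraph 8)? yes; the procurement relates to defence or security? no; Tier IV Call (paragraph 14)? no — 1 of 3 hold (need ≥2) → not satisfied.
paragraph 10 — Certified Procedure: [the services fall within the light-touch schedule? yes] OR [the contract is for the supply of goods? yes] → satisfied.
paragraph 3 — Tier II Acquisition: [Class-S Contract (paragraph 7)? no] OR [Certified Procedure (paragraph 10)? yes] → satisfied.
paragraph 9 — Regulated Contract: [Critical Tender (paragraph 1)? yes] AND [Permitted Tender (paragraph 2)? no] AND [Tier II Acquisition (paragraph 3)? yes] → not satisfied.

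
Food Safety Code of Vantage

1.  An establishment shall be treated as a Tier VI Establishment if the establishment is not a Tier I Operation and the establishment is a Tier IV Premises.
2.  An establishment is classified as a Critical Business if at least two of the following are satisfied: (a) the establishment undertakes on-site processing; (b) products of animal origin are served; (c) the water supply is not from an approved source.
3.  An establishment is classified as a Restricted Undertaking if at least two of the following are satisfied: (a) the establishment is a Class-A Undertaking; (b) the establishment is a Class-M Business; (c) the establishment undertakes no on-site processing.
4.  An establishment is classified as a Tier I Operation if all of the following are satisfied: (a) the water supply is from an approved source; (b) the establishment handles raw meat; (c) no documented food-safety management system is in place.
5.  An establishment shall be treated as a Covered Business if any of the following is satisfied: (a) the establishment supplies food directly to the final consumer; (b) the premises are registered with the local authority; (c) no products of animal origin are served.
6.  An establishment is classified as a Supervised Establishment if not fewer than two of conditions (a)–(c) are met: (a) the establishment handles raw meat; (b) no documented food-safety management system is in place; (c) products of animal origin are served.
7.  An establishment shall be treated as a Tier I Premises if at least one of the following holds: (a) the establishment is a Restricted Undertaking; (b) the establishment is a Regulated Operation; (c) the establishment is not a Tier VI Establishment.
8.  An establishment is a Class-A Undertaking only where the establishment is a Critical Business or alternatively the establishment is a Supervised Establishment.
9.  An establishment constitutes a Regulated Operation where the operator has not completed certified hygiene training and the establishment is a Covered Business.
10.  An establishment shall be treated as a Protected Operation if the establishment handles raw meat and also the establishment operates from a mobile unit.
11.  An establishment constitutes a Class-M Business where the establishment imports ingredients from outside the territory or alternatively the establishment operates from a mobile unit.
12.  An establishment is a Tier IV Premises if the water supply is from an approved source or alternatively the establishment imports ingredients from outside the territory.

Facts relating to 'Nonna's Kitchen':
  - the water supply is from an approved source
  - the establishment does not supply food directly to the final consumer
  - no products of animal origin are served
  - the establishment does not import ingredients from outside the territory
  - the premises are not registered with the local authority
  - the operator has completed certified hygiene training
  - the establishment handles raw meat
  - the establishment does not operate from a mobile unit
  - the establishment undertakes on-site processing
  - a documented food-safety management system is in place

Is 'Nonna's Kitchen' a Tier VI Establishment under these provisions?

Yes

paragraph 4 — Tier I Operation: [the water supply is from an approved source? yes] AND [the establishment handles raw meat? yes] AND [no documented food-safety management system is in place? no] → not satisfied.
paragraph 12 — Tier IV Premises: [the water supply is from an approved source? yes] OR [the establishment imports ingredients from outside the territory? no] → satisfied.
paragraph 1 — Tier VI Establishment: [not a Tier I Operation (paragraph 4)? yes] AND [Tier IV Premises (paragraph 12)? yes] → satisfied.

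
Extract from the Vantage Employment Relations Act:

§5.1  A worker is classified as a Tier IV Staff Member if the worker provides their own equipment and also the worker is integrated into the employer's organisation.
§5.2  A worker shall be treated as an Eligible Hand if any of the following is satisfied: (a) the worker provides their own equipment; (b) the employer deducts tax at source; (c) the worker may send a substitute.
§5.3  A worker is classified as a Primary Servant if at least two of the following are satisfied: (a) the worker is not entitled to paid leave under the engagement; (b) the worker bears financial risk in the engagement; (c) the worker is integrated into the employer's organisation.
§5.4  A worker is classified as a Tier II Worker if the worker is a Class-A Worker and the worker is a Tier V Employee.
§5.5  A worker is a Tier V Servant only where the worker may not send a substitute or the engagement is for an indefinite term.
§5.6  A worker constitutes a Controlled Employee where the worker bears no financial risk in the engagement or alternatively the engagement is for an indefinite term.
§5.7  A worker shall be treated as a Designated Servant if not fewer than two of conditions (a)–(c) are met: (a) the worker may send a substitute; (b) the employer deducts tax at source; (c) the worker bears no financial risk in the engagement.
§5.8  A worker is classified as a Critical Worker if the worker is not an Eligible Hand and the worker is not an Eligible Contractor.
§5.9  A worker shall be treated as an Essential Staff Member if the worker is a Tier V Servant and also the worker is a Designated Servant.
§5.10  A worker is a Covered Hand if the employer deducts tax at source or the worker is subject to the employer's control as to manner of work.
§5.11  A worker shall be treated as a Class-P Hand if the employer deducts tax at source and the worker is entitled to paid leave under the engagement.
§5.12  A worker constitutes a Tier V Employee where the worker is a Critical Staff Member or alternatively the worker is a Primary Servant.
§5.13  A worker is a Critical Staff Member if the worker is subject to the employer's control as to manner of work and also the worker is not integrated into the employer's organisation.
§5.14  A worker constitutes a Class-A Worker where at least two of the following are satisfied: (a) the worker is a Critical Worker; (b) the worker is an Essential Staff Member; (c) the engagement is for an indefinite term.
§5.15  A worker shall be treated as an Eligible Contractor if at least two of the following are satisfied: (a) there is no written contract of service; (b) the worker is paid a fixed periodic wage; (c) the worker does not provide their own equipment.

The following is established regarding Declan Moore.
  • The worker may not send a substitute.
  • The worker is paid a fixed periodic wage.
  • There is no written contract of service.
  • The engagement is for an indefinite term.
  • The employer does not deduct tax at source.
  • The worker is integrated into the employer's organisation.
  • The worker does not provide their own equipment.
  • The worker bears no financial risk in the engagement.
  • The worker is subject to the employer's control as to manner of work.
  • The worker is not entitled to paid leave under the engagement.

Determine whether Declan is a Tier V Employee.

Yes

§5.13 — Critical Staff Member: [the worker is subject to the employer's control as to manner of work? yes] AND [the worker is not integrated into the employer's organisation? no] → not satisfied.
§5.3 — Primary Servant: the worker is not entitled to paid leave under the engagement? yes; the worker bears financial risk in the engagement? no; the worker is integrated into the employer's organisation? yes — 2 of 3 hold (need ≥2) → satisfied.
§5.12 — Tier V Employee: [Critical Staff Member (§5.13)? no] OR [Primary Servant (§5.3)? yes] → satisfied.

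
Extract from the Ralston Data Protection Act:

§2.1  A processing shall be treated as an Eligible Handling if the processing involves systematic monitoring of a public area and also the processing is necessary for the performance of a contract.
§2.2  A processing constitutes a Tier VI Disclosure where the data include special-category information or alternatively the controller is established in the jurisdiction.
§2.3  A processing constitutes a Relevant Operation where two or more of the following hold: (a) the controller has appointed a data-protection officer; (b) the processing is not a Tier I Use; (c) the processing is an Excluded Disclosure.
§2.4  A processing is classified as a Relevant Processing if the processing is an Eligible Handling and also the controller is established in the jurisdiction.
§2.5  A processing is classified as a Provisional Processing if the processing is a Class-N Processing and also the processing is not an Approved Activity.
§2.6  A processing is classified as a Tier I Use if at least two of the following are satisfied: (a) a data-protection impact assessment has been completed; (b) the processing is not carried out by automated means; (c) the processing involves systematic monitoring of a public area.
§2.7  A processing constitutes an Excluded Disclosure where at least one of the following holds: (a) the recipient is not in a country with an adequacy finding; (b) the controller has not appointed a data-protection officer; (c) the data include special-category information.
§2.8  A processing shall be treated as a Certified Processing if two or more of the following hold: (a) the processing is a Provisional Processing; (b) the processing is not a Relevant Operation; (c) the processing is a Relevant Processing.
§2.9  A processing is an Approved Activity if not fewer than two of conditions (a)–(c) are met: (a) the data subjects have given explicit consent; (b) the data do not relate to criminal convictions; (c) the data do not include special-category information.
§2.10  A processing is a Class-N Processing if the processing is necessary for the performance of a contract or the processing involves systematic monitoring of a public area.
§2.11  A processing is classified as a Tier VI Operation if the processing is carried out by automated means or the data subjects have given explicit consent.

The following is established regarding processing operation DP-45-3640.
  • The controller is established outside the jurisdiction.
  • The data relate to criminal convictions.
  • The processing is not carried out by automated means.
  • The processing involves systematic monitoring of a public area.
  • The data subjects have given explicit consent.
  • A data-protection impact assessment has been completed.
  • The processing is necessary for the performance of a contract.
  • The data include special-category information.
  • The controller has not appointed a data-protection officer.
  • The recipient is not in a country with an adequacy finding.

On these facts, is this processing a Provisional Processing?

Under §2.10: the processing is necessary for the performance of a contract? yes; or the processing involves systematic monitoring of a public area? yes. So the processing is a Class-N Processing.
Under §2.9: the data subjects have given explicit consent? yes; the data do not relate to criminal convictions? no; the data do not include special-category information? no — 1 of 3 hold (need ≥2) → not satisfied.
Under §2.5: Class-N Processing (§2.10)? yes; and not an Approved Activity (§2.9)? yes. So the processing is a Provisional Processing.

Yes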